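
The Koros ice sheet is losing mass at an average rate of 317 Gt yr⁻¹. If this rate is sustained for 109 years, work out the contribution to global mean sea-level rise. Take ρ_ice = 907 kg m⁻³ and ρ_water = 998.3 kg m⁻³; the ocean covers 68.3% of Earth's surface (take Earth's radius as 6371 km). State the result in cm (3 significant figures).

Total mass lost = 317 Gt/yr × 109 yr = 3.455×10^4 Gt = 3.455×10^16 kg.
ρ_w = 998.3 kg m⁻³, so water volume = 3.455×10^16 / 998.3 = 3.461×10^13 m³.
Δh = 3.461×10^13 / 3.48×10^14 = 0.0994 m = 9.94 cm.

≈ 9.94 cm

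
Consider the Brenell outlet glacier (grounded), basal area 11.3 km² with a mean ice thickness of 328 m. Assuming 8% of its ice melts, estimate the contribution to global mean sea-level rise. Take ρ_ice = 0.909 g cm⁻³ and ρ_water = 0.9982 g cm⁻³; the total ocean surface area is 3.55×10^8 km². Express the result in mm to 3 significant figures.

≈ 7.61×10^-4 mm

Brenell: ice volume = 11.3 km² × 328 m = 3.706 km³; 0.08 × 3.706 × (909/998.2) = 0.2700 km³ of water.
Spread over 3.55×10^14 m² of ocean, Δh = 2.700×10^8 / 3.55×10^14 = 7.61×10^-7 m = 7.61×10^-4 mm.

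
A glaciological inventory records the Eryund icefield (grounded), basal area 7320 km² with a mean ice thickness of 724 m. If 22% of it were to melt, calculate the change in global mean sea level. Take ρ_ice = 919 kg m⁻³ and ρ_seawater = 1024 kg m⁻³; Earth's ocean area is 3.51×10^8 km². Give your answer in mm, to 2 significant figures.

≈ 3.0 mm

Eryund: ice volume = 7320 km² × 724 m = 5300 km³; 0.22 × 5300 × (919/1024) = 1046 km³ of water.
Spread over 3.51×10^14 m² of ocean, Δh = 1.046×10^12 / 3.51×10^14 = 2.98×10^-3 m = 3.0 mm.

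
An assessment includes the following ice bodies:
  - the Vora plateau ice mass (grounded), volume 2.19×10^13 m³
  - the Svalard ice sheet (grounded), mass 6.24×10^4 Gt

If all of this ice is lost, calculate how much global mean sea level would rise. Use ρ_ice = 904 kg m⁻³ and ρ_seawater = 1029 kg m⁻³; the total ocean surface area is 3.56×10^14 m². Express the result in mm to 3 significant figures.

≈ 224 mm

Vora: 2.19×10^13 m³ × (904/1029) = 1.924×10^13 m³ of water.
Svalard: 6.24×10^4 Gt = 6.240×10^16 kg; dividing by ρ_w = 1029 kg m⁻³ gives 6.064×10^13 m³ of water.
Total added water ≈ 7.988×10^13 m³ over 3.56×10^14 m² → Δh = 0.224 m = 224 mm.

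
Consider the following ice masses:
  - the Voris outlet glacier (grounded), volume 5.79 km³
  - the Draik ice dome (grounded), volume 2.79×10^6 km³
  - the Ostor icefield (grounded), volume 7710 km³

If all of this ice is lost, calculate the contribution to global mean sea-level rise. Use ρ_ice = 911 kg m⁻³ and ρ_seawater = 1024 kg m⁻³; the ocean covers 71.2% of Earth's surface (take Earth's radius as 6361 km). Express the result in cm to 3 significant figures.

≈ 688 cm

Voris: 5.79 km³ × (911/1024) = 5.151 km³ of water.
Draik: 2.79×10^6 km³ × (911/1024) = 2.482×10^6 km³ of water.
Ostor: 7710 km³ × (911/1024) = 6859 km³ of water.
Total added water ≈ 2.489×10^15 m³ over 3.62×10^14 m² → Δh = 6.88 m = 688 cm.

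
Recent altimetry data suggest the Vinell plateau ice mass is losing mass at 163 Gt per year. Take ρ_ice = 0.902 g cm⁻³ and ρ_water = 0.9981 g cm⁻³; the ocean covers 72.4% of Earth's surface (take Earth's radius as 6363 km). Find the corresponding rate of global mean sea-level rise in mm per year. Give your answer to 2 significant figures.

≈ 0.44 mm/yr

ρ_w = 0.9981 g cm⁻³ = 998.1 kg m⁻³. Annual water volume added = 163 Gt / ρ_w = 1.630×10^14 kg / 998.1 kg m⁻³ = 1.633×10^11 m³.
Δh per year = 1.633×10^11 / 3.68×10^14 = 4.43×10^-4 m = 0.44 mm.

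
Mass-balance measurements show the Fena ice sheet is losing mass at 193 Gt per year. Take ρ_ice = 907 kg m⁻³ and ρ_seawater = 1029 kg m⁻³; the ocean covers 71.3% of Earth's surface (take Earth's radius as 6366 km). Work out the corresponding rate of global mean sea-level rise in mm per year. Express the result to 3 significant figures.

≈ 0.517 mm/yr

ρ_w = 1029 kg m⁻³. Annual water volume added = 193 Gt / ρ_w = 1.930×10^14 kg / 1029 kg m⁻³ = 1.876×10^11 m³.
Δh per year = 1.876×10^11 / 3.63×10^14 = 5.17×10^-4 m = 0.517 mm.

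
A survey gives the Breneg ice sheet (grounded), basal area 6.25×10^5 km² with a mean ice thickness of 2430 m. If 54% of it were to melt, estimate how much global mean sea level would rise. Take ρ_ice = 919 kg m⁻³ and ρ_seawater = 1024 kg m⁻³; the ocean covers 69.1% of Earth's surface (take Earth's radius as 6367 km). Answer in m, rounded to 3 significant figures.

≈ 2.09 m

Breneg: ice volume = 6.25×10^5 km² × 2430 m = 1.519×10^6 km³; 0.54 × 1.519×10^6 × (919/1024) = 7.360×10^5 km³ of water.
Spread over 3.52×10^14 m² of ocean, Δh = 7.360×10^14 / 3.52×10^14 = 2.09 m.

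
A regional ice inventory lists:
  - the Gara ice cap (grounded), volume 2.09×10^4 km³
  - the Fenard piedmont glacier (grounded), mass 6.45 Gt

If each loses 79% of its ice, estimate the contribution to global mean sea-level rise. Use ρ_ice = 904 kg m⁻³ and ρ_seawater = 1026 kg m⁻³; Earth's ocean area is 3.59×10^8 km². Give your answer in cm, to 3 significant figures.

≈ 4.05 cm

Gara: 0.79 × 2.09×10^4 km³ × (904/1026) = 1.455×10^4 km³ of water.
Fenard: 0.79 × 6.45 Gt = 5.096×10^12 kg; dividing by ρ_w = 1026 kg m⁻³ gives 4.966×10^9 m³ of water.
Total added water ≈ 1.455×10^13 m³ over 3.59×10^14 m² → Δh = 0.0405 m = 4.05 cm.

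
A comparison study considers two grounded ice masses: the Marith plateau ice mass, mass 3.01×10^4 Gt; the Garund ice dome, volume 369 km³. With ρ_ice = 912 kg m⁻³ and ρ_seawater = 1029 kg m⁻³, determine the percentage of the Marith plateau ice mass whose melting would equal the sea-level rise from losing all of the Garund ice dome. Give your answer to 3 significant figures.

Equal sea-level rise means equal mass of meltwater, i.e. equal mass of ice lost.
Ice mass of Garund: 3.365×10^14 kg; ice mass of Marith: 3.010×10^16 kg.
Fraction required = 3.365×10^14 / 3.010×10^16 = 0.0112 → 1.12 %.

≈ 1.12 %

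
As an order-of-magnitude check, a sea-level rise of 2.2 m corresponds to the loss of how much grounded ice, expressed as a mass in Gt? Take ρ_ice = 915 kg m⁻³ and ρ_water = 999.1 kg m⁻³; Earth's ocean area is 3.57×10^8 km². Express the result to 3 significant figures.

Required water volume = Δh × A = 2.2 m × 3.57×10^14 m² = 7.854×10^14 m³.
ρ_w = 999.1 kg m⁻³, so the mass of water = 7.854×10^14 m³ × 999.1 kg m⁻³ = 7.847×10^17 kg = 7.85×10^5 Gt (and the same mass of ice, by conservation).

≈ 7.85×10^5 Gt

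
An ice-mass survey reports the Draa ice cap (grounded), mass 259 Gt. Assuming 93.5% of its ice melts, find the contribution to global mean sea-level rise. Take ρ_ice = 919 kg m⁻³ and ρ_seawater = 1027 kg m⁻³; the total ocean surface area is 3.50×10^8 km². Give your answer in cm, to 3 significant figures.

≈ 0.0674 cm

Draa: 0.935 × 259 Gt = 2.422×10^14 kg; dividing by ρ_w = 1027 kg m⁻³ gives 2.358×10^11 m³ of water.
Spread over 3.50×10^14 m² of ocean, Δh = 2.358×10^11 / 3.50×10^14 = 6.74×10^-4 m = 0.0674 cm.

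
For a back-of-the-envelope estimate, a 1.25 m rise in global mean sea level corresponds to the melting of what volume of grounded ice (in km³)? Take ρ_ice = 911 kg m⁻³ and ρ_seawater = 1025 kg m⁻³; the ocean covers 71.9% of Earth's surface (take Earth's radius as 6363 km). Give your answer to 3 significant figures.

Required water volume = Δh × A = 1.25 m × 3.66×10^14 m² = 4.573×10^14 m³ = 4.573×10^5 km³.
Ice volume = water volume × ρ_w/ρ_ice = 4.573×10^5 × 1025/911 = 5.14×10^5 km³.

≈ 5.14×10^5 km³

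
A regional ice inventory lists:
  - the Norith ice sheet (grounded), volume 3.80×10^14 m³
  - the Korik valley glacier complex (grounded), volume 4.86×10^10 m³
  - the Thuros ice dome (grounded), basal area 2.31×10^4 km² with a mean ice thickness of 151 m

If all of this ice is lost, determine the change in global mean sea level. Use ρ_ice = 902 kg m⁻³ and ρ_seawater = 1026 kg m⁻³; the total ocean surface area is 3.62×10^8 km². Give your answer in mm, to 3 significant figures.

≈ 931 mm

Norith: 3.80×10^14 m³ × (902/1026) = 3.341×10^14 m³ of water.
Korik: 4.86×10^10 m³ × (902/1026) = 4.273×10^10 m³ of water.
Thuros: ice volume = 2.31×10^4 km² × 151 m = 3488 km³; 3488 × (902/1026) = 3067 km³ of water.
Total added water ≈ 3.372×10^14 m³ over 3.62×10^14 m² → Δh = 0.931 m = 931 mm.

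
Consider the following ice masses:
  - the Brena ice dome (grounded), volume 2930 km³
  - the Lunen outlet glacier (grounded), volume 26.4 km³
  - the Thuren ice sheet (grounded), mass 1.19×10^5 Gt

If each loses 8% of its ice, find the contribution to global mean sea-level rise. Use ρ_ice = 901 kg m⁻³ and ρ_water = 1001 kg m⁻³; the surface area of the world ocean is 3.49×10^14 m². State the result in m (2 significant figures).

Brena: 0.08 × 2930 km³ × (901/1001) = 211.0 km³ of water.
Lunen: 0.08 × 26.4 km³ × (901/1001) = 1.901 km³ of water.
Thuren: 0.08 × 1.19×10^5 Gt = 9.520×10^15 kg; dividing by ρ_w = 1001 kg m⁻³ gives 9.510×10^12 m³ of water.
Total added water ≈ 9.723×10^12 m³ over 3.49×10^14 m² → Δh = 0.0279 m.

≈ 0.028 m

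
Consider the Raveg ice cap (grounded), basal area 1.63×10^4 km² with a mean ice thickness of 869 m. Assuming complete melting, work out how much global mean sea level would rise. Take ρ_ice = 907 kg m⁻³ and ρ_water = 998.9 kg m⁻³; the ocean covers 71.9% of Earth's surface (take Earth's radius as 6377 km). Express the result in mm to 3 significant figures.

≈ 35.0 mm

Raveg: ice volume = 1.63×10^4 km² × 869 m = 1.416×10^4 km³; 1.416×10^4 × (907/998.9) = 1.286×10^4 km³ of water.
Spread over 3.67×10^14 m² of ocean, Δh = 1.286×10^13 / 3.67×10^14 = 0.0350 m = 35.0 mm.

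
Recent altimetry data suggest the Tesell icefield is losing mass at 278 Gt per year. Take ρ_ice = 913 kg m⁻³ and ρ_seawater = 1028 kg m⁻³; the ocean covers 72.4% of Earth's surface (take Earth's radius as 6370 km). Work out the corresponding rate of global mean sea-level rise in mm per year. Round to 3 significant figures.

ρ_w = 1028 kg m⁻³. Annual water volume added = 278 Gt / ρ_w = 2.780×10^14 kg / 1028 kg m⁻³ = 2.704×10^11 m³.
Δh per year = 2.704×10^11 / 3.69×10^14 = 7.33×10^-4 m = 0.733 mm.

≈ 0.733 mm/yr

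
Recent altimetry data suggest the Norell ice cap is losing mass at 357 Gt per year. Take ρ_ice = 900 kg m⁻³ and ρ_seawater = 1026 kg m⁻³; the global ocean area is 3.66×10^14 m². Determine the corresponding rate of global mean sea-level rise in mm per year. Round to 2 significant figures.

ρ_w = 1026 kg m⁻³. Annual water volume added = 357 Gt / ρ_w = 3.570×10^14 kg / 1026 kg m⁻³ = 3.480×10^11 m³.
Δh per year = 3.480×10^11 / 3.66×10^14 = 9.51×10^-4 m = 0.95 mm.

≈ 0.95 mm/yr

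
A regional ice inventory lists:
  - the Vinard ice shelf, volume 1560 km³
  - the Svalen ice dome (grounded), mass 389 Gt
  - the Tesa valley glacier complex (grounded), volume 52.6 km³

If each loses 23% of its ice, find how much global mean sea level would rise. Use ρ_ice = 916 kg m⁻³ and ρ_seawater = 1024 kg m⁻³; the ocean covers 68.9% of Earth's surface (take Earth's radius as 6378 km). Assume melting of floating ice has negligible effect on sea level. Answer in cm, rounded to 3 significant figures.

≈ 0.0279 cm

The Vinard ice shelf is floating and already displaces its own weight of water, so its melt adds essentially nothing to sea level.
Svalen: 0.23 × 389 Gt = 8.947×10^13 kg; dividing by ρ_w = 1024 kg m⁻³ gives 8.737×10^10 m³ of water.
Tesa: 0.23 × 52.6 km³ × (916/1024) = 10.82 km³ of water.
Total added water ≈ 9.820×10^10 m³ over 3.52×10^14 m² → Δh = 2.79×10^-4 m = 0.0279 cm.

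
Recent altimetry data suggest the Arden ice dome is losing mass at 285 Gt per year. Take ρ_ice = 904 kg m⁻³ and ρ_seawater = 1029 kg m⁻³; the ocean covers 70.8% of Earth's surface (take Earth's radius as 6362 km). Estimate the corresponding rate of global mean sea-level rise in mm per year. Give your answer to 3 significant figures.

≈ 0.769 mm/yr

ρ_w = 1029 kg m⁻³. Annual water volume added = 285 Gt / ρ_w = 2.850×10^14 kg / 1029 kg m⁻³ = 2.770×10^11 m³.
Δh per year = 2.770×10^11 / 3.60×10^14 = 7.69×10^-4 m = 0.769 mm.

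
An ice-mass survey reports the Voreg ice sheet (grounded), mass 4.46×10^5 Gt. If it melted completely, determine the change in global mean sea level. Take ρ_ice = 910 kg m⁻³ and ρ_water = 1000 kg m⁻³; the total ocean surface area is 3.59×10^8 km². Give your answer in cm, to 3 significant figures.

Voreg: 4.46×10^5 Gt = 4.460×10^17 kg; dividing by ρ_w = 1000 kg m⁻³ gives 4.460×10^14 m³ of water.
Spread over 3.59×10^14 m² of ocean, Δh = 4.460×10^14 / 3.59×10^14 = 1.24 m = 124 cm.

≈ 124 cm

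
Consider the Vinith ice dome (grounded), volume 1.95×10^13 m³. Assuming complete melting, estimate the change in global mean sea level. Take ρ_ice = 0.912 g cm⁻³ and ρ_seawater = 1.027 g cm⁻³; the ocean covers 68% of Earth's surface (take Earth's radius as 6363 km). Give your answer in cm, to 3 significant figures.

≈ 5.01 cm

Vinith: 1.95×10^13 m³ × (912/1027) = 1.732×10^13 m³ of water.
Spread over 3.46×10^14 m² of ocean, Δh = 1.732×10^13 / 3.46×10^14 = 0.0501 m = 5.01 cm.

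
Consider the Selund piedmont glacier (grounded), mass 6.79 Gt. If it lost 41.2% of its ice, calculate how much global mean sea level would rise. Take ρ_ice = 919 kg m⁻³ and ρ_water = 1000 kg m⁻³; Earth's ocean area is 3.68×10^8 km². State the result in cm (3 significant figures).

≈ 7.60×10^-4 cm

Selund: 0.412 × 6.79 Gt = 2.797×10^12 kg; dividing by ρ_w = 1000 kg m⁻³ gives 2.797×10^9 m³ of water.
Spread over 3.68×10^14 m² of ocean, Δh = 2.797×10^9 / 3.68×10^14 = 7.60×10^-6 m = 7.60×10^-4 cm.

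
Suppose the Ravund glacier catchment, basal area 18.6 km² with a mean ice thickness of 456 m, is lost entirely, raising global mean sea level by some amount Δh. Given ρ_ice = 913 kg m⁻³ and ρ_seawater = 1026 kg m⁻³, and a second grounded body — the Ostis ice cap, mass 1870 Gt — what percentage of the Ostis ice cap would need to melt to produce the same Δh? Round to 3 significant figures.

Equal sea-level rise means equal mass of meltwater, i.e. equal mass of ice lost.
Ice mass of Ravund: 7.744×10^12 kg; ice mass of Ostis: 1.870×10^15 kg.
Fraction required = 7.744×10^12 / 1.870×10^15 = 4.14×10^-3 → 0.414 %.

≈ 0.414 %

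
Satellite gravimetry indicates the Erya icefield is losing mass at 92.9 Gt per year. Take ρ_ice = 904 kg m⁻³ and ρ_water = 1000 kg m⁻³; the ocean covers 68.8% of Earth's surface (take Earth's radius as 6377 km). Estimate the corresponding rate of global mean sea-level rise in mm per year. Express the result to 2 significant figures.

ρ_w = 1000 kg m⁻³. Annual water volume added = 92.9 Gt / ρ_w = 9.290×10^13 kg / 1000 kg m⁻³ = 9.290×10^10 m³.
Δh per year = 9.290×10^10 / 3.52×10^14 = 2.64×10^-4 m = 0.26 mm.

≈ 0.26 mm/yr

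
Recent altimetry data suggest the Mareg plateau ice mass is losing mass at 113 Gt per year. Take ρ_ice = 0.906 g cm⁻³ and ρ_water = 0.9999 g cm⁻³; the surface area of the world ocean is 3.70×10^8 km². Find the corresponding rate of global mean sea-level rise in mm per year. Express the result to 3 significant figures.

≈ 0.305 mm/yr

ρ_w = 0.9999 g cm⁻³ = 999.9 kg m⁻³. Annual water volume added = 113 Gt / ρ_w = 1.130×10^14 kg / 999.9 kg m⁻³ = 1.130×10^11 m³.
Δh per year = 1.130×10^11 / 3.70×10^14 = 3.05×10^-4 m = 0.305 mm.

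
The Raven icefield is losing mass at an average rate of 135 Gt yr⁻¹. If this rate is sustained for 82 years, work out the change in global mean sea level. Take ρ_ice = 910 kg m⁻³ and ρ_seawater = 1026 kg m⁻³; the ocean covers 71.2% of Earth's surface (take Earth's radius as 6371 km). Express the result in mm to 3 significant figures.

≈ 29.7 mm

Total mass lost = 135 Gt/yr × 82 yr = 1.107×10^4 Gt = 1.107×10^16 kg.
ρ_w = 1026 kg m⁻³, so water volume = 1.107×10^16 / 1026 = 1.079×10^13 m³.
Δh = 1.079×10^13 / 3.63×10^14 = 0.0297 m = 29.7 mm.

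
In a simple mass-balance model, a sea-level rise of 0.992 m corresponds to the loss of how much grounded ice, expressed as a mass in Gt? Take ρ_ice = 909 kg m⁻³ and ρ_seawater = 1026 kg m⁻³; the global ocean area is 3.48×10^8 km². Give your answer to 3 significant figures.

≈ 3.54×10^5 Gt

Required water volume = Δh × A = 0.992 m × 3.48×10^14 m² = 3.452×10^14 m³.
ρ_w = 1026 kg m⁻³, so the mass of water = 3.452×10^14 m³ × 1026 kg m⁻³ = 3.542×10^17 kg = 3.54×10^5 Gt (and the same mass of ice, by conservation).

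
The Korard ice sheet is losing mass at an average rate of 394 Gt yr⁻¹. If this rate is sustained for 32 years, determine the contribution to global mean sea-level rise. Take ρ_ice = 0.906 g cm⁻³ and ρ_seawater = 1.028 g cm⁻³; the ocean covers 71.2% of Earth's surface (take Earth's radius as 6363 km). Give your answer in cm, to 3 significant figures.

Total mass lost = 394 Gt/yr × 32 yr = 1.261×10^4 Gt = 1.261×10^16 kg.
ρ_w = 1.028 g cm⁻³ = 1028 kg m⁻³, so water volume = 1.261×10^16 / 1028 = 1.226×10^13 m³.
Δh = 1.226×10^13 / 3.62×10^14 = 0.0339 m = 3.39 cm.

≈ 3.39 cm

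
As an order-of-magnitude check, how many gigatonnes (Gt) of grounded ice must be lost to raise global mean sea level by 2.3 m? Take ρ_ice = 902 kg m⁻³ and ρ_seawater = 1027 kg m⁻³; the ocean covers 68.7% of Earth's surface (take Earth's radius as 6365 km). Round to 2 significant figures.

≈ 8.3×10^5 Gt

Required water volume = Δh × A = 2.3 m × 3.50×10^14 m² = 8.044×10^14 m³.
ρ_w = 1027 kg m⁻³, so the mass of water = 8.044×10^14 m³ × 1027 kg m⁻³ = 8.262×10^17 kg = 8.3×10^5 Gt (and the same mass of ice, by conservation).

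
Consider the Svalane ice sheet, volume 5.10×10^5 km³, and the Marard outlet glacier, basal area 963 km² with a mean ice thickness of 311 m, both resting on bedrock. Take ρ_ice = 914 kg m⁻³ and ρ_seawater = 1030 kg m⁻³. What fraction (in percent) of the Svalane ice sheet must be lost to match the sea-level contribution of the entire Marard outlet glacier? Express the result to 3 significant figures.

Equal sea-level rise means equal mass of meltwater, i.e. equal mass of ice lost.
Ice mass of Marard: 2.737×10^14 kg; ice mass of Svalane: 4.661×10^17 kg.
Fraction required = 2.737×10^14 / 4.661×10^17 = 5.87×10^-4 → 0.0587 %.

≈ 0.0587 %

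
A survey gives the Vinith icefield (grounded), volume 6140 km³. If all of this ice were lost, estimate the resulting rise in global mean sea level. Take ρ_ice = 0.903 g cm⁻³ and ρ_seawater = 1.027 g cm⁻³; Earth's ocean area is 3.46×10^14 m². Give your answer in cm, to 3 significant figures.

Vinith: 6140 km³ × (903/1027) = 5399 km³ of water.
Spread over 3.46×10^14 m² of ocean, Δh = 5.399×10^12 / 3.46×10^14 = 0.0156 m = 1.56 cm.

≈ 1.56 cm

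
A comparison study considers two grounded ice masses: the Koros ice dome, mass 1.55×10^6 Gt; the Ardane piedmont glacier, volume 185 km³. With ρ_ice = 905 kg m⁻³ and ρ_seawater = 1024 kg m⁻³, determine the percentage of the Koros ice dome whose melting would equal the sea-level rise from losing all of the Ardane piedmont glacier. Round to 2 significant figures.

Equal sea-level rise means equal mass of meltwater, i.e. equal mass of ice lost.
Ice mass of Ardane: 1.674×10^14 kg; ice mass of Koros: 1.550×10^18 kg.
Fraction required = 1.674×10^14 / 1.550×10^18 = 1.08×10^-4 → 0.011 %.

≈ 0.011 %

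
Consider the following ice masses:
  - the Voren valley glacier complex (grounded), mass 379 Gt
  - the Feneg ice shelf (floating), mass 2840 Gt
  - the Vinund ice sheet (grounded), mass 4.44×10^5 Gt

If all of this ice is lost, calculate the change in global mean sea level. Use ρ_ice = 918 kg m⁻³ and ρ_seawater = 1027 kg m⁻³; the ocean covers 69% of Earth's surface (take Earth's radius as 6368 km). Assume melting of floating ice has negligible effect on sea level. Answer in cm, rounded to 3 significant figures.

≈ 123 cm

Voren: 379 Gt = 3.790×10^14 kg; dividing by ρ_w = 1027 kg m⁻³ gives 3.690×10^11 m³ of water.
The Feneg ice shelf is floating and already displaces its own weight of water, so its melt adds essentially nothing to sea level.
Vinund: 4.44×10^5 Gt = 4.440×10^17 kg; dividing by ρ_w = 1027 kg m⁻³ gives 4.323×10^14 m³ of water.
Total added water ≈ 4.327×10^14 m³ over 3.52×10^14 m² → Δh = 1.23 m = 123 cm.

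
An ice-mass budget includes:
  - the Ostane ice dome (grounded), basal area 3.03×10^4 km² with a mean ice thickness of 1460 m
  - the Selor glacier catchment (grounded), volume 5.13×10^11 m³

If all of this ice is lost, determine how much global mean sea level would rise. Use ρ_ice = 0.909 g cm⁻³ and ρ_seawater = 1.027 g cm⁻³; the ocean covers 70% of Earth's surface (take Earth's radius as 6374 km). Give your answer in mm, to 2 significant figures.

≈ 110 mm

Ostane: ice volume = 3.03×10^4 km² × 1460 m = 4.424×10^4 km³; 4.424×10^4 × (909/1027) = 3.916×10^4 km³ of water.
Selor: 5.13×10^11 m³ × (909/1027) = 4.541×10^11 m³ of water.
Total added water ≈ 3.961×10^13 m³ over 3.57×10^14 m² → Δh = 0.111 m = 110 mm.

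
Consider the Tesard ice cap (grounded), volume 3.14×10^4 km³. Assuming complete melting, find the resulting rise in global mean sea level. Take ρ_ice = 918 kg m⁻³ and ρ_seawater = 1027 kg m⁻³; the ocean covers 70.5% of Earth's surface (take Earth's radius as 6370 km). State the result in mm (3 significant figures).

Tesard: 3.14×10^4 km³ × (918/1027) = 2.807×10^4 km³ of water.
Spread over 3.59×10^14 m² of ocean, Δh = 2.807×10^13 / 3.59×10^14 = 0.0781 m = 78.1 mm.

≈ 78.1 mm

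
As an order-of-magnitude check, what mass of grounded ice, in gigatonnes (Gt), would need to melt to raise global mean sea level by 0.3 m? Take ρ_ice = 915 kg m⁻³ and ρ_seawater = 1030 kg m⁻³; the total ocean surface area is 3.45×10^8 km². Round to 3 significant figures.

≈ 1.07×10^5 Gt

Required water volume = Δh × A = 0.3 m × 3.45×10^14 m² = 1.035×10^14 m³.
ρ_w = 1030 kg m⁻³, so the mass of water = 1.035×10^14 m³ × 1030 kg m⁻³ = 1.066×10^17 kg = 1.07×10^5 Gt (and the same mass of ice, by conservation).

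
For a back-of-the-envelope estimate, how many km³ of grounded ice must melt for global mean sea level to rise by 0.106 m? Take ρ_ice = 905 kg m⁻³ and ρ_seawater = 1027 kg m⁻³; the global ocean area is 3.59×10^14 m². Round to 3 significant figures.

Required water volume = Δh × A = 0.106 m × 3.59×10^14 m² = 3.805×10^13 m³ = 3.805×10^4 km³.
Ice volume = water volume × ρ_w/ρ_ice = 3.805×10^4 × 1027/905 = 4.32×10^4 km³.

≈ 4.32×10^4 km³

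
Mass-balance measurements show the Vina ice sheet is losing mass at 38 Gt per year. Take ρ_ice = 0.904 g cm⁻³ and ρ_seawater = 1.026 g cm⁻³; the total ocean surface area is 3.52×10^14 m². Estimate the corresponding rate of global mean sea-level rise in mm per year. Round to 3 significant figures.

ρ_w = 1.026 g cm⁻³ = 1026 kg m⁻³. Annual water volume added = 38 Gt / ρ_w = 3.800×10^13 kg / 1026 kg m⁻³ = 3.704×10^10 m³.
Δh per year = 3.704×10^10 / 3.52×10^14 = 1.05×10^-4 m = 0.105 mm.

≈ 0.105 mm/yr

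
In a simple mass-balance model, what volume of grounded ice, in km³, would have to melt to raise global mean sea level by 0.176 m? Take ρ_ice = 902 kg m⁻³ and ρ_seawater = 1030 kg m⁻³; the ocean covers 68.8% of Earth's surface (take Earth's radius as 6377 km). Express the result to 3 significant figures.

Required water volume = Δh × A = 0.176 m × 3.52×10^14 m² = 6.188×10^13 m³ = 6.188×10^4 km³.
Ice volume = water volume × ρ_w/ρ_ice = 6.188×10^4 × 1030/902 = 7.07×10^4 km³.

≈ 7.07×10^4 km³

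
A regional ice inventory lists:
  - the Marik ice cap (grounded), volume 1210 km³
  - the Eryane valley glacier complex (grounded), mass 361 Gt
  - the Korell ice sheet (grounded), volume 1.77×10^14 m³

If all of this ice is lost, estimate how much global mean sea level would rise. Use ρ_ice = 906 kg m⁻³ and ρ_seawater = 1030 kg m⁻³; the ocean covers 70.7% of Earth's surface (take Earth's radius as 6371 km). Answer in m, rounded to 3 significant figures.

≈ 0.436 m

Marik: 1210 km³ × (906/1030) = 1064 km³ of water.
Eryane: 361 Gt = 3.610×10^14 kg; dividing by ρ_w = 1030 kg m⁻³ gives 3.505×10^11 m³ of water.
Korell: 1.77×10^14 m³ × (906/1030) = 1.557×10^14 m³ of water.
Total added water ≈ 1.571×10^14 m³ over 3.61×10^14 m² → Δh = 0.436 m.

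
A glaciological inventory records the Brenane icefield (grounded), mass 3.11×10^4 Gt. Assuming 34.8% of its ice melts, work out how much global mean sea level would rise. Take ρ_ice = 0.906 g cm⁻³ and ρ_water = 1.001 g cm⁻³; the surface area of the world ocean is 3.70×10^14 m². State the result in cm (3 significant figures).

Brenane: 0.348 × 3.11×10^4 Gt = 1.082×10^16 kg; dividing by ρ_w = 1.001 g cm⁻³ = 1001 kg m⁻³ gives 1.081×10^13 m³ of water.
Spread over 3.70×10^14 m² of ocean, Δh = 1.081×10^13 / 3.70×10^14 = 0.0292 m = 2.92 cm.

≈ 2.92 cm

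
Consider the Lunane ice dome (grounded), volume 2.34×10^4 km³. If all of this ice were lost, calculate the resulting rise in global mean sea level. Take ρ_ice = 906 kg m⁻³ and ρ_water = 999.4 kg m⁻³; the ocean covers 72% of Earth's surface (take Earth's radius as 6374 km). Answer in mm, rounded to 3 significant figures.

≈ 57.7 mm

Lunane: 2.34×10^4 km³ × (906/999.4) = 2.121×10^4 km³ of water.
Spread over 3.68×10^14 m² of ocean, Δh = 2.121×10^13 / 3.68×10^14 = 0.0577 m = 57.7 mm.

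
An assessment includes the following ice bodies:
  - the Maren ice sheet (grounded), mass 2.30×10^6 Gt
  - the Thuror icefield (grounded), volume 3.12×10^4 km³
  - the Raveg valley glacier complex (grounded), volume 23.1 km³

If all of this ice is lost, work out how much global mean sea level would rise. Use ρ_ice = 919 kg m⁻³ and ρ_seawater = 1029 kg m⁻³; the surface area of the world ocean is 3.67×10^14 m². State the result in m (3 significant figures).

≈ 6.17 m

Maren: 2.30×10^6 Gt = 2.300×10^18 kg; dividing by ρ_w = 1029 kg m⁻³ gives 2.235×10^15 m³ of water.
Thuror: 3.12×10^4 km³ × (919/1029) = 2.786×10^4 km³ of water.
Raveg: 23.1 km³ × (919/1029) = 20.63 km³ of water.
Total added water ≈ 2.263×10^15 m³ over 3.67×10^14 m² → Δh = 6.17 m.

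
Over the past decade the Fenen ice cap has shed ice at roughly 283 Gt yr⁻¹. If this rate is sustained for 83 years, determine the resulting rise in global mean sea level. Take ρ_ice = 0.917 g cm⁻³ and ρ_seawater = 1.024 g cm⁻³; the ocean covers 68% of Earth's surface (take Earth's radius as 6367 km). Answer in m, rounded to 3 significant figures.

Total mass lost = 283 Gt/yr × 83 yr = 2.349×10^4 Gt = 2.349×10^16 kg.
ρ_w = 1.024 g cm⁻³ = 1024 kg m⁻³, so water volume = 2.349×10^16 / 1024 = 2.294×10^13 m³.
Δh = 2.294×10^13 / 3.46×10^14 = 0.0662 m.

≈ 0.0662 m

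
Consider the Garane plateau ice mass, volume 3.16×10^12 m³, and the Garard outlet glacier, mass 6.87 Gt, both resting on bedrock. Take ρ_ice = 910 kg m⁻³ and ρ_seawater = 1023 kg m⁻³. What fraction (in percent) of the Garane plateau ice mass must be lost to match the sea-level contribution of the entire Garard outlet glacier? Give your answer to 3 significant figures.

Equal sea-level rise means equal mass of meltwater, i.e. equal mass of ice lost.
Ice mass of Garard: 6.870×10^12 kg; ice mass of Garane: 2.876×10^15 kg.
Fraction required = 6.870×10^12 / 2.876×10^15 = 2.39×10^-3 → 0.239 %.

≈ 0.239 %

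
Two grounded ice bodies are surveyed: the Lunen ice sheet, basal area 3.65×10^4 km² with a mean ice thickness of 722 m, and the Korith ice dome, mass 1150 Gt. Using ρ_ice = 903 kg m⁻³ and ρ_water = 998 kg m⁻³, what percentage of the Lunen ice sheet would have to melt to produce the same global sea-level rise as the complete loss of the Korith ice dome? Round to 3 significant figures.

Equal sea-level rise means equal mass of meltwater, i.e. equal mass of ice lost.
Ice mass of Korith: 1.150×10^15 kg; ice mass of Lunen: 2.380×10^16 kg.
Fraction required = 1.150×10^15 / 2.380×10^16 = 0.0483 → 4.83 %.

≈ 4.83 %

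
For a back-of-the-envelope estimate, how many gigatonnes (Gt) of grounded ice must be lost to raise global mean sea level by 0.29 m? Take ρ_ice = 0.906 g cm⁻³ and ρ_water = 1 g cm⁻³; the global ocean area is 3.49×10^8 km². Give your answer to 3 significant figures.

≈ 1.01×10^5 Gt

Required water volume = Δh × A = 0.29 m × 3.49×10^14 m² = 1.012×10^14 m³.
ρ_w = 1 g cm⁻³ = 1000 kg m⁻³, so the mass of water = 1.012×10^14 m³ × 1000 kg m⁻³ = 1.012×10^17 kg = 1.01×10^5 Gt (and the same mass of ice, by conservation).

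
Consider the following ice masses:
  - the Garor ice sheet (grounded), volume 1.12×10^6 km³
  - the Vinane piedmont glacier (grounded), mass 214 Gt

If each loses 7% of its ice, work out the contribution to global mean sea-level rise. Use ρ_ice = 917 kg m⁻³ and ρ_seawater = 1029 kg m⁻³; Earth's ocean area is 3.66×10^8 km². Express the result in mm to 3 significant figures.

Garor: 0.07 × 1.12×10^6 km³ × (917/1029) = 6.987×10^4 km³ of water.
Vinane: 0.07 × 214 Gt = 1.498×10^13 kg; dividing by ρ_w = 1029 kg m⁻³ gives 1.456×10^10 m³ of water.
Total added water ≈ 6.988×10^13 m³ over 3.66×10^14 m² → Δh = 0.191 m = 191 mm.

≈ 191 mm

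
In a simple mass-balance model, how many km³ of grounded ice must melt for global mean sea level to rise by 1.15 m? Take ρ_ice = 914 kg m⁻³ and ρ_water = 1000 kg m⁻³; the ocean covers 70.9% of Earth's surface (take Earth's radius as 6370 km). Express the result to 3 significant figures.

Required water volume = Δh × A = 1.15 m × 3.62×10^14 m² = 4.158×10^14 m³ = 4.158×10^5 km³.
Ice volume = water volume × ρ_w/ρ_ice = 4.158×10^5 × 1000/914 = 4.55×10^5 km³.

≈ 4.55×10^5 km³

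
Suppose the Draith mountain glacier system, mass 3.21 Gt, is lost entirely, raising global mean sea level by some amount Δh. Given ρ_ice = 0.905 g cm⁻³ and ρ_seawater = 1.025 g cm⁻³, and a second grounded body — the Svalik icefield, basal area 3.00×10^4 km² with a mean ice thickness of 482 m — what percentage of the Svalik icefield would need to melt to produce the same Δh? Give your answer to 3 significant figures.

Equal sea-level rise means equal mass of meltwater, i.e. equal mass of ice lost.
Ice mass of Draith: 3.210×10^12 kg; ice mass of Svalik: 1.309×10^16 kg.
Fraction required = 3.210×10^12 / 1.309×10^16 = 2.45×10^-4 → 0.0245 %.

≈ 0.0245 %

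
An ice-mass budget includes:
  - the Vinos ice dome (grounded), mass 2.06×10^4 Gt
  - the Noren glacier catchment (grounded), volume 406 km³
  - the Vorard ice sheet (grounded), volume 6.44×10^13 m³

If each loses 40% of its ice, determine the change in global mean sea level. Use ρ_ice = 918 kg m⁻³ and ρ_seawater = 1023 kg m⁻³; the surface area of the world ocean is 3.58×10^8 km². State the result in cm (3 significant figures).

≈ 8.75 cm

Vinos: 0.4 × 2.06×10^4 Gt = 8.240×10^15 kg; dividing by ρ_w = 1023 kg m⁻³ gives 8.055×10^12 m³ of water.
Noren: 0.4 × 406 km³ × (918/1023) = 145.7 km³ of water.
Vorard: 0.4 × 6.44×10^13 m³ × (918/1023) = 2.312×10^13 m³ of water.
Total added water ≈ 3.132×10^13 m³ over 3.58×10^14 m² → Δh = 0.0875 m = 8.75 cm.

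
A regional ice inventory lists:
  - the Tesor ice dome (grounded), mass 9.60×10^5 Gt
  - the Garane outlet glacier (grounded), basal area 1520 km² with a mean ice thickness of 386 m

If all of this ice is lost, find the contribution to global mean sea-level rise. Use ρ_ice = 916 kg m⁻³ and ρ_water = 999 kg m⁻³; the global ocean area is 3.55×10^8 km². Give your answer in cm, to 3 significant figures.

Tesor: 9.60×10^5 Gt = 9.600×10^17 kg; dividing by ρ_w = 999 kg m⁻³ gives 9.610×10^14 m³ of water.
Garane: ice volume = 1520 km² × 386 m = 586.7 km³; 586.7 × (916/999) = 538.0 km³ of water.
Total added water ≈ 9.615×10^14 m³ over 3.55×10^14 m² → Δh = 2.71 m = 271 cm.

≈ 271 cm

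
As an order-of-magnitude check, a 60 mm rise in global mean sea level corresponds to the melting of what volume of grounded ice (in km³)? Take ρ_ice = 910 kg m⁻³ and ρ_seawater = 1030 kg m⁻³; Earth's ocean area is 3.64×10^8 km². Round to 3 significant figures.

≈ 2.47×10^4 km³

Required water volume = Δh × A = 0.06 m × 3.64×10^14 m² = 2.184×10^13 m³ = 2.184×10^4 km³.
Ice volume = water volume × ρ_w/ρ_ice = 2.184×10^4 × 1030/910 = 2.47×10^4 km³.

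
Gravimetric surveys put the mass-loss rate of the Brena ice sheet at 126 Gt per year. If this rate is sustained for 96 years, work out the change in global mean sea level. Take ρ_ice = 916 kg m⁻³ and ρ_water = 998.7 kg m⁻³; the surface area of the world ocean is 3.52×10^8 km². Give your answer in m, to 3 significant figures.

≈ 0.0344 m

Total mass lost = 126 Gt/yr × 96 yr = 1.210×10^4 Gt = 1.210×10^16 kg.
ρ_w = 998.7 kg m⁻³, so water volume = 1.210×10^16 / 998.7 = 1.211×10^13 m³.
Δh = 1.211×10^13 / 3.52×10^14 = 0.0344 m.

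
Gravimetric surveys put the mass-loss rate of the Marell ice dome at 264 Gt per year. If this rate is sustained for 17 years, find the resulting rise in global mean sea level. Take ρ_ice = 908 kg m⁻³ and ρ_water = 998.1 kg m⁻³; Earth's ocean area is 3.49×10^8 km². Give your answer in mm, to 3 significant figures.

≈ 12.9 mm

Total mass lost = 264 Gt/yr × 17 yr = 4488 Gt = 4.488×10^15 kg.
ρ_w = 998.1 kg m⁻³, so water volume = 4.488×10^15 / 998.1 = 4.497×10^12 m³.
Δh = 4.497×10^12 / 3.49×10^14 = 0.0129 m = 12.9 mm.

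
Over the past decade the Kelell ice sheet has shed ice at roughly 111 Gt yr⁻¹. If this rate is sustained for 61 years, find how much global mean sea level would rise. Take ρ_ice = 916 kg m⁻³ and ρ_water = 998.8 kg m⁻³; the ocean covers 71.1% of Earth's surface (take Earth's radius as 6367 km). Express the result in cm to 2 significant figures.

Total mass lost = 111 Gt/yr × 61 yr = 6771 Gt = 6.771×10^15 kg.
ρ_w = 998.8 kg m⁻³, so water volume = 6.771×10^15 / 998.8 = 6.779×10^12 m³.
Δh = 6.779×10^12 / 3.62×10^14 = 0.0187 m = 1.9 cm.

≈ 1.9 cm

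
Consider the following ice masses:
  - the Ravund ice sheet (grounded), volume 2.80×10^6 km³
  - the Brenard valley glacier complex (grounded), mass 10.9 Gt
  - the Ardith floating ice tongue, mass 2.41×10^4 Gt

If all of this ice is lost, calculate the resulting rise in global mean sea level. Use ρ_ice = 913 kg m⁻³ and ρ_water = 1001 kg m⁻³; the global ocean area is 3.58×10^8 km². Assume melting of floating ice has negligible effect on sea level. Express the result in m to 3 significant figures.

Ravund: 2.80×10^6 km³ × (913/1001) = 2.554×10^6 km³ of water.
Brenard: 10.9 Gt = 1.090×10^13 kg; dividing by ρ_w = 1001 kg m⁻³ gives 1.089×10^10 m³ of water.
The Ardith floating ice tongue is floating and already displaces its own weight of water, so its melt adds essentially nothing to sea level.
Total added water ≈ 2.554×10^15 m³ over 3.58×10^14 m² → Δh = 7.13 m.

≈ 7.13 m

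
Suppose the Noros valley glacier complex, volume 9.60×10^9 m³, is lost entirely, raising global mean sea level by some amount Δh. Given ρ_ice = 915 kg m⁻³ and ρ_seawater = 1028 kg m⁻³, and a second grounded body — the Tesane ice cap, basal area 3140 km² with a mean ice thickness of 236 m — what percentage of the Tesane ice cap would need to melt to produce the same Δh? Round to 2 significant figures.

≈ 1.3 %

Equal sea-level rise means equal mass of meltwater, i.e. equal mass of ice lost.
Ice mass of Noros: 8.784×10^12 kg; ice mass of Tesane: 6.781×10^14 kg.
Fraction required = 8.784×10^12 / 6.781×10^14 = 0.0130 → 1.3 %.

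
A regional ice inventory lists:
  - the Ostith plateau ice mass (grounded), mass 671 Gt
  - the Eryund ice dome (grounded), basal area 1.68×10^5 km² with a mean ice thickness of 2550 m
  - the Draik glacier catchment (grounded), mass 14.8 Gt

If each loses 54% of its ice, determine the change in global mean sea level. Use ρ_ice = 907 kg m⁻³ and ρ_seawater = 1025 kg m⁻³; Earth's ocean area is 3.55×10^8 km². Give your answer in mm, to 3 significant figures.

≈ 578 mm

Ostith: 0.54 × 671 Gt = 3.623×10^14 kg; dividing by ρ_w = 1025 kg m⁻³ gives 3.535×10^11 m³ of water.
Eryund: ice volume = 1.68×10^5 km² × 2550 m = 4.284×10^5 km³; 0.54 × 4.284×10^5 × (907/1025) = 2.047×10^5 km³ of water.
Draik: 0.54 × 14.8 Gt = 7.992×10^12 kg; dividing by ρ_w = 1025 kg m⁻³ gives 7.797×10^9 m³ of water.
Total added water ≈ 2.051×10^14 m³ over 3.55×10^14 m² → Δh = 0.578 m = 578 mm.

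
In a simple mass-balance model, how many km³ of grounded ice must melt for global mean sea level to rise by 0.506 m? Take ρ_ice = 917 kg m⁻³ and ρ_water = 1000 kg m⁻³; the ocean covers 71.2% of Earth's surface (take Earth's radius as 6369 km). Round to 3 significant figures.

≈ 2.00×10^5 km³

Required water volume = Δh × A = 0.506 m × 3.63×10^14 m² = 1.836×10^14 m³ = 1.836×10^5 km³.
Ice volume = water volume × ρ_w/ρ_ice = 1.836×10^5 × 1000/917 = 2.00×10^5 km³.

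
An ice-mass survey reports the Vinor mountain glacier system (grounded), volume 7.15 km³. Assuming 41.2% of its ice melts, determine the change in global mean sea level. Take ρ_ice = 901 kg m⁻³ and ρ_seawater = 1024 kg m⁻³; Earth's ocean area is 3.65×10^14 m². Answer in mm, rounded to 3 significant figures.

≈ 7.10×10^-3 mm

Vinor: 0.412 × 7.15 km³ × (901/1024) = 2.592 km³ of water.
Spread over 3.65×10^14 m² of ocean, Δh = 2.592×10^9 / 3.65×10^14 = 7.10×10^-6 m = 7.10×10^-3 mm.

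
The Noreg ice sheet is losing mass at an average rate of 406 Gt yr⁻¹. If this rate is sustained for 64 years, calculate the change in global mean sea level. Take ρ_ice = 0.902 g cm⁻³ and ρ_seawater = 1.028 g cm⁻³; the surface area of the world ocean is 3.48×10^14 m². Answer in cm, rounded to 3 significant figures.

≈ 7.26 cm

Total mass lost = 406 Gt/yr × 64 yr = 2.598×10^4 Gt = 2.598×10^16 kg.
ρ_w = 1.028 g cm⁻³ = 1028 kg m⁻³, so water volume = 2.598×10^16 / 1028 = 2.528×10^13 m³.
Δh = 2.528×10^13 / 3.48×10^14 = 0.0726 m = 7.26 cm.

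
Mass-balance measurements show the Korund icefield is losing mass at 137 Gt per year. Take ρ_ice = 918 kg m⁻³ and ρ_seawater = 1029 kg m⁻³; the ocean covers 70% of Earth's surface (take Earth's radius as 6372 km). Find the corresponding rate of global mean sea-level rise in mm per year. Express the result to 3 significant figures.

≈ 0.373 mm/yr

ρ_w = 1029 kg m⁻³. Annual water volume added = 137 Gt / ρ_w = 1.370×10^14 kg / 1029 kg m⁻³ = 1.331×10^11 m³.
Δh per year = 1.331×10^11 / 3.57×10^14 = 3.73×10^-4 m = 0.373 mm.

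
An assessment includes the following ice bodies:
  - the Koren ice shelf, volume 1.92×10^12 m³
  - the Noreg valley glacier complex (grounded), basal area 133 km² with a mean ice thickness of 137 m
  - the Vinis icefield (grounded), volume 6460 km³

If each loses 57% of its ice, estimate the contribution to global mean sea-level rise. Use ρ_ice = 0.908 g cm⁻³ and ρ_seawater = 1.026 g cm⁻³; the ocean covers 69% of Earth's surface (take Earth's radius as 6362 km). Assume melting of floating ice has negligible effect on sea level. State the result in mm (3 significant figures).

≈ 9.31 mm

The Koren ice shelf is floating and already displaces its own weight of water, so its melt adds essentially nothing to sea level.
Noreg: ice volume = 133 km² × 137 m = 18.22 km³; 0.57 × 18.22 × (908/1026) = 9.191 km³ of water.
Vinis: 0.57 × 6460 km³ × (908/1026) = 3259 km³ of water.
Total added water ≈ 3.268×10^12 m³ over 3.51×10^14 m² → Δh = 9.31×10^-3 m = 9.31 mm.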